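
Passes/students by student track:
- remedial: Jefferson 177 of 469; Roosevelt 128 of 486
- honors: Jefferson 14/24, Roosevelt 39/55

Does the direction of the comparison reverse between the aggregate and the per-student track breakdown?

Remedial: Jefferson 177/469 = 37.7%, Roosevelt 128/486 = 26.3% → Jefferson
Honors: Jefferson 14/24 = 58.3%, Roosevelt 39/55 = 70.9% → Roosevelt
Overall: Jefferson 191/493 = 38.7%, Roosevelt 167/541 = 30.9% → Jefferson
Neither sweeps: Jefferson wins 1 of 2 groups, Roosevelt wins 1. Jefferson wins overall but not every group — no Simpson reversal.

No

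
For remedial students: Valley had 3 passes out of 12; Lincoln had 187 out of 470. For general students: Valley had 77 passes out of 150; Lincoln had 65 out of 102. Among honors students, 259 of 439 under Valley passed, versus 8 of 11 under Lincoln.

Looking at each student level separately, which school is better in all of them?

Lincoln

Remedial: Valley 3/12 = 25.0%, Lincoln 187/470 = 39.8% → Lincoln
General: Valley 77/150 = 51.3%, Lincoln 65/102 = 63.7% → Lincoln
Honors: Valley 259/439 = 59.0%, Lincoln 8/11 = 72.7% → Lincoln
Lincoln has the higher rate in all 3 groups.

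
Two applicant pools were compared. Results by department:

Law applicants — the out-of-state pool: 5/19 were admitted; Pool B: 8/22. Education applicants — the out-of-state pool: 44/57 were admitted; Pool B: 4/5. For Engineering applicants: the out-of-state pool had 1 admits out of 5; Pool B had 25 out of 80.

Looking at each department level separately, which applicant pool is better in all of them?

Pool B

Law: the out-of-state pool 5/19 = 26.3%, Pool B 8/22 = 36.4% → Pool B
Education: the out-of-state pool 44/57 = 77.2%, Pool B 4/5 = 80.0% → Pool B
Engineering: the out-of-state pool 1/5 = 20.0%, Pool B 25/80 = 31.2% → Pool B
Pool B has the higher rate in all 3 groups.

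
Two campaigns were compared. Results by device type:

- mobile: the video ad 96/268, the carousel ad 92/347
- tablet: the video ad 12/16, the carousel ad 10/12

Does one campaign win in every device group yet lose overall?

No

Mobile: the video ad 96/268 = 35.8%, the carousel ad 92/347 = 26.5% → the video ad
Tablet: the video ad 12/16 = 75.0%, the carousel ad 10/12 = 83.3% → the carousel ad
Overall: the video ad 108/284 = 38.0%, the carousel ad 102/359 = 28.4% → the video ad
Neither sweeps: the video ad wins 1 of 2 groups, the carousel ad wins 1. The video ad wins overall but not every group — no Simpson reversal.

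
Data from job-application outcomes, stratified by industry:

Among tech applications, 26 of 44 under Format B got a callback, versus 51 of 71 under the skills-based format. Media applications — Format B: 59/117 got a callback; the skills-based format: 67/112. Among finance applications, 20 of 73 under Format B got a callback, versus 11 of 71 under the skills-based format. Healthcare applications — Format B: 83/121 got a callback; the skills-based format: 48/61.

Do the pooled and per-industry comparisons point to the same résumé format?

Tech: Format B 26/44 = 59.1%, the skills-based format 51/71 = 71.8% → the skills-based format
Media: Format B 59/117 = 50.4%, the skills-based format 67/112 = 59.8% → the skills-based format
Finance: Format B 20/73 = 27.4%, the skills-based format 11/71 = 15.5% → Format B
Healthcare: Format B 83/121 = 68.6%, the skills-based format 48/61 = 78.7% → the skills-based format
Overall: Format B 188/355 = 53.0%, the skills-based format 177/315 = 56.2% → the skills-based format
Neither sweeps: Format B wins 1 of 4 groups, the skills-based format wins 3. The skills-based format wins overall but not every group — no Simpson reversal.

No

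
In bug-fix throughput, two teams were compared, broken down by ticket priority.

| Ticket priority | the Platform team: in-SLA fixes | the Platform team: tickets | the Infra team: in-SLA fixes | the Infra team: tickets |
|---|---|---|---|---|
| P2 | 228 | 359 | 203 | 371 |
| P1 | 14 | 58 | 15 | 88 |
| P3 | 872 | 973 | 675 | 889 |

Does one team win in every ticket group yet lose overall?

No

P2: the Platform team 228/359 = 63.5%, the Infra team 203/371 = 54.7% → the Platform team
P1: the Platform team 14/58 = 24.1%, the Infra team 15/88 = 17.0% → the Platform team
P3: the Platform team 872/973 = 89.6%, the Infra team 675/889 = 75.9% → the Platform team
Overall: the Platform team 1114/1390 = 80.1%, the Infra team 893/1348 = 66.2% → the Platform team
The Platform team wins overall and in every ticket group — no reversal.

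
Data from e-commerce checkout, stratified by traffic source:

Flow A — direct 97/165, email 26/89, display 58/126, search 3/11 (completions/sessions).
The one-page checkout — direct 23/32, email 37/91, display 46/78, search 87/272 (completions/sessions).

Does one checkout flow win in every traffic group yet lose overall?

Direct: Flow A 97/165 = 58.8%, the one-page checkout 23/32 = 71.9% → the one-page checkout
Email: Flow A 26/89 = 29.2%, the one-page checkout 37/91 = 40.7% → the one-page checkout
Display: Flow A 58/126 = 46.0%, the one-page checkout 46/78 = 59.0% → the one-page checkout
Search: Flow A 3/11 = 27.3%, the one-page checkout 87/272 = 32.0% → the one-page checkout
Overall: Flow A 184/391 = 47.1%, the one-page checkout 193/473 = 40.8% → Flow A
The one-page checkout wins each traffic group but Flow A wins overall — the comparison reverses. The one-page checkout's sessions skew toward search, which has a lower base rate.

Yes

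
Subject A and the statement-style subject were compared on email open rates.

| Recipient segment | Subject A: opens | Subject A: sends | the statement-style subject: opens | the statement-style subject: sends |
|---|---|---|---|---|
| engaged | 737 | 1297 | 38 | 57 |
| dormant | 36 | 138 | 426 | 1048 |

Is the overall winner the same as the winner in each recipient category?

Engaged: Subject A 737/1297 = 56.8%, the statement-style subject 38/57 = 66.7% → the statement-style subject
Dormant: Subject A 36/138 = 26.1%, the statement-style subject 426/1048 = 40.6% → the statement-style subject
Overall: Subject A 773/1435 = 53.9%, the statement-style subject 464/1105 = 42.0% → Subject A
The statement-style subject wins each recipient group but Subject A wins overall — the comparison reverses. The statement-style subject's sends skew toward dormant, which has a lower base rate.

No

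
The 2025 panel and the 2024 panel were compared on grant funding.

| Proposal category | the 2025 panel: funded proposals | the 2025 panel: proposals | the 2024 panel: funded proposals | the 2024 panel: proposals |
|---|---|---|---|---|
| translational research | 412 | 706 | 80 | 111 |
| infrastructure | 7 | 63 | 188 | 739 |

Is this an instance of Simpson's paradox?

Yes

Translational research: the 2025 panel 412/706 = 58.4%, the 2024 panel 80/111 = 72.1% → the 2024 panel
Infrastructure: the 2025 panel 7/63 = 11.1%, the 2024 panel 188/739 = 25.4% → the 2024 panel
Overall: the 2025 panel 419/769 = 54.5%, the 2024 panel 268/850 = 31.5% → the 2025 panel
The 2024 panel wins each proposal group but the 2025 panel wins overall — the comparison reverses. The 2024 panel's proposals skew toward infrastructure, which has a lower base rate.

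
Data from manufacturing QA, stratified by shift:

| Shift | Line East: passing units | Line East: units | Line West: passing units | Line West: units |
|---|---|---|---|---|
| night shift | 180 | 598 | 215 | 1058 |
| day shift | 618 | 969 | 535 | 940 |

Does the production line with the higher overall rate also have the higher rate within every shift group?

Night shift: Line East 180/598 = 30.1%, Line West 215/1058 = 20.3% → Line East
Day shift: Line East 618/969 = 63.8%, Line West 535/940 = 56.9% → Line East
Overall: Line East 798/1567 = 50.9%, Line West 750/1998 = 37.5% → Line East
Line East wins overall and in every shift group — no reversal.

Yes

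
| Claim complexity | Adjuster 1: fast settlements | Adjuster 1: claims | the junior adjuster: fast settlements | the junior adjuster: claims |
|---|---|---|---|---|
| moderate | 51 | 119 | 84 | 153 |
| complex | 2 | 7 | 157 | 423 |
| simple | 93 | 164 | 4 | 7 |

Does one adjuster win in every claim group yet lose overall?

Yes

Moderate: Adjuster 1 51/119 = 42.9%, the junior adjuster 84/153 = 54.9% → the junior adjuster
Complex: Adjuster 1 2/7 = 28.6%, the junior adjuster 157/423 = 37.1% → the junior adjuster
Simple: Adjuster 1 93/164 = 56.7%, the junior adjuster 4/7 = 57.1% → the junior adjuster
Overall: Adjuster 1 146/290 = 50.3%, the junior adjuster 245/583 = 42.0% → Adjuster 1
The junior adjuster wins each claim group but Adjuster 1 wins overall — the comparison reverses. The junior adjuster's claims skew toward complex, which has a lower base rate.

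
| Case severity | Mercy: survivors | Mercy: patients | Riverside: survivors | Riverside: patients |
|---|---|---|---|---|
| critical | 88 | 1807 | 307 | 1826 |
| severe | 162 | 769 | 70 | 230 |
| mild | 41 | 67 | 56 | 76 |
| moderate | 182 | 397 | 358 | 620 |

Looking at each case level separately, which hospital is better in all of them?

Critical: Mercy 88/1807 = 4.9%, Riverside 307/1826 = 16.8% → Riverside
Severe: Mercy 162/769 = 21.1%, Riverside 70/230 = 30.4% → Riverside
Mild: Mercy 41/67 = 61.2%, Riverside 56/76 = 73.7% → Riverside
Moderate: Mercy 182/397 = 45.8%, Riverside 358/620 = 57.7% → Riverside
Riverside has the higher rate in all 4 groups.

Riverside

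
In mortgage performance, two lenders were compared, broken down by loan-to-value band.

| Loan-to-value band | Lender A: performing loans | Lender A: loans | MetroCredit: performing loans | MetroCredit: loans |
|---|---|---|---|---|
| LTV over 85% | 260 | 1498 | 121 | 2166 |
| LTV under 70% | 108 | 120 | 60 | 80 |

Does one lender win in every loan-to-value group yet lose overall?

LTV over 85%: Lender A 260/1498 = 17.4%, MetroCredit 121/2166 = 5.6% → Lender A
LTV under 70%: Lender A 108/120 = 90.0%, MetroCredit 60/80 = 75.0% → Lender A
Overall: Lender A 368/1618 = 22.7%, MetroCredit 181/2246 = 8.1% → Lender A
Lender A wins overall and in every loan-to-value group — no reversal.

No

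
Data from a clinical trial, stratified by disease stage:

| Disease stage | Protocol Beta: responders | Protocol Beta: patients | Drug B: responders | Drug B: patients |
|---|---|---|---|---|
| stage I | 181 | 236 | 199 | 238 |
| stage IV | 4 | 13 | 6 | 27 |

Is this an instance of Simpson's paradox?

Stage I: Protocol Beta 181/236 = 76.7%, Drug B 199/238 = 83.6% → Drug B
Stage IV: Protocol Beta 4/13 = 30.8%, Drug B 6/27 = 22.2% → Protocol Beta
Overall: Protocol Beta 185/249 = 74.3%, Drug B 205/265 = 77.4% → Drug B
Neither sweeps: Protocol Beta wins 1 of 2 groups, Drug B wins 1. Drug B wins overall but not every group — no Simpson reversal.

No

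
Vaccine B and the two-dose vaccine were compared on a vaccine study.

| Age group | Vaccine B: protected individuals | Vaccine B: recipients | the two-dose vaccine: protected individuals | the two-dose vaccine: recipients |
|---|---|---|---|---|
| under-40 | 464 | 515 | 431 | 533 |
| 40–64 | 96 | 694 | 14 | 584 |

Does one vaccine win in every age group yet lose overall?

Under-40: Vaccine B 464/515 = 90.1%, the two-dose vaccine 431/533 = 80.9% → Vaccine B
40–64: Vaccine B 96/694 = 13.8%, the two-dose vaccine 14/584 = 2.4% → Vaccine B
Overall: Vaccine B 560/1209 = 46.3%, the two-dose vaccine 445/1117 = 39.8% → Vaccine B
Vaccine B wins overall and in every age group — no reversal.

No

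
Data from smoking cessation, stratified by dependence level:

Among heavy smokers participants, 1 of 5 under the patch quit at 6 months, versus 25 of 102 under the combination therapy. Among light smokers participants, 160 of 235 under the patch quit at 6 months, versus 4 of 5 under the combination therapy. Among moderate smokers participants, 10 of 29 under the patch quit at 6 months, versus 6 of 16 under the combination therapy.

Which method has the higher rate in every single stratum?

the combination therapy

Heavy smokers: the patch 1/5 = 20.0%, the combination therapy 25/102 = 24.5% → the combination therapy
Light smokers: the patch 160/235 = 68.1%, the combination therapy 4/5 = 80.0% → the combination therapy
Moderate smokers: the patch 10/29 = 34.5%, the combination therapy 6/16 = 37.5% → the combination therapy
The combination therapy has the higher rate in all 3 groups.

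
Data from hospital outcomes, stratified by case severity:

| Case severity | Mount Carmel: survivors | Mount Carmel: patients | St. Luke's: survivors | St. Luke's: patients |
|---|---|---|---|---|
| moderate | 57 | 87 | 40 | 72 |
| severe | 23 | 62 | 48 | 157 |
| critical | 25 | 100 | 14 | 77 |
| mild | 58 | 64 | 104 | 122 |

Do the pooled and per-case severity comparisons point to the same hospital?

Moderate: Mount Carmel 57/87 = 65.5%, St. Luke's 40/72 = 55.6% → Mount Carmel
Severe: Mount Carmel 23/62 = 37.1%, St. Luke's 48/157 = 30.6% → Mount Carmel
Critical: Mount Carmel 25/100 = 25.0%, St. Luke's 14/77 = 18.2% → Mount Carmel
Mild: Mount Carmel 58/64 = 90.6%, St. Luke's 104/122 = 85.2% → Mount Carmel
Overall: Mount Carmel 163/313 = 52.1%, St. Luke's 206/428 = 48.1% → Mount Carmel
Mount Carmel wins overall and in every case group — no reversal.

Yes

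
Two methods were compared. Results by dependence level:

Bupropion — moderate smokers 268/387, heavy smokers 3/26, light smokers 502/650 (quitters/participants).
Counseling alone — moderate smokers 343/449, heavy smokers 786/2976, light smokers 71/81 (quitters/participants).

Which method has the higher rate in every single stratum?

Moderate smokers: bupropion 268/387 = 69.3%, counseling alone 343/449 = 76.4% → counseling alone
Heavy smokers: bupropion 3/26 = 11.5%, counseling alone 786/2976 = 26.4% → counseling alone
Light smokers: bupropion 502/650 = 77.2%, counseling alone 71/81 = 87.7% → counseling alone
Counseling alone has the higher rate in all 3 groups.

counseling alone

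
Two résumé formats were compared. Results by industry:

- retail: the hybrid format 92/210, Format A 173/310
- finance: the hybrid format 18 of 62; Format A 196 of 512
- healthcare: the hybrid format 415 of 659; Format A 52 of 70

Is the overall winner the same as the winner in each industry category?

Retail: the hybrid format 92/210 = 43.8%, Format A 173/310 = 55.8% → Format A
Finance: the hybrid format 18/62 = 29.0%, Format A 196/512 = 38.3% → Format A
Healthcare: the hybrid format 415/659 = 63.0%, Format A 52/70 = 74.3% → Format A
Overall: the hybrid format 525/931 = 56.4%, Format A 421/892 = 47.2% → the hybrid format
Format A wins each industry group but the hybrid format wins overall — the comparison reverses. Format A's applications skew toward finance, which has a lower base rate.

No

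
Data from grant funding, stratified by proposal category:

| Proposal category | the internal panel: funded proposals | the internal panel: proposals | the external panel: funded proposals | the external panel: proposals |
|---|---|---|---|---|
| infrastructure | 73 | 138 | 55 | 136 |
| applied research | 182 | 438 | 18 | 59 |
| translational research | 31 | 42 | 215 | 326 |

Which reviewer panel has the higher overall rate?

the external panel

Infrastructure: the internal panel 73/138 = 52.9%, the external panel 55/136 = 40.4% → the internal panel
Applied research: the internal panel 182/438 = 41.6%, the external panel 18/59 = 30.5% → the internal panel
Translational research: the internal panel 31/42 = 73.8%, the external panel 215/326 = 66.0% → the internal panel
Overall: the internal panel 286/618 = 46.3%, the external panel 288/521 = 55.3% → the external panel
(The internal panel wins every proposal group but the external panel wins overall — the internal panel's proposals skew toward the low-rate applied research group.)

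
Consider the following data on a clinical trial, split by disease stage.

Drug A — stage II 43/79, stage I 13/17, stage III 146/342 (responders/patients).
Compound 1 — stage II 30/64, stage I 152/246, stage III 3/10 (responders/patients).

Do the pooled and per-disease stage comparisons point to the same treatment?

No

Stage II: Drug A 43/79 = 54.4%, Compound 1 30/64 = 46.9% → Drug A
Stage I: Drug A 13/17 = 76.5%, Compound 1 152/246 = 61.8% → Drug A
Stage III: Drug A 146/342 = 42.7%, Compound 1 3/10 = 30.0% → Drug A
Overall: Drug A 202/438 = 46.1%, Compound 1 185/320 = 57.8% → Compound 1
Drug A wins each disease group but Compound 1 wins overall — the comparison reverses. Drug A's patients skew toward stage III, which has a lower base rate.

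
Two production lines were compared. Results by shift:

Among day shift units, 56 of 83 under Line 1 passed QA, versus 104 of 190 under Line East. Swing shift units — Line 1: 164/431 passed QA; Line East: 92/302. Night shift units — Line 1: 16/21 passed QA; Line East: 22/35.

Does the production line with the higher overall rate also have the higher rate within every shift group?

Yes

Day shift: Line 1 56/83 = 67.5%, Line East 104/190 = 54.7% → Line 1
Swing shift: Line 1 164/431 = 38.1%, Line East 92/302 = 30.5% → Line 1
Night shift: Line 1 16/21 = 76.2%, Line East 22/35 = 62.9% → Line 1
Overall: Line 1 236/535 = 44.1%, Line East 218/527 = 41.4% → Line 1
Line 1 wins overall and in every shift group — no reversal.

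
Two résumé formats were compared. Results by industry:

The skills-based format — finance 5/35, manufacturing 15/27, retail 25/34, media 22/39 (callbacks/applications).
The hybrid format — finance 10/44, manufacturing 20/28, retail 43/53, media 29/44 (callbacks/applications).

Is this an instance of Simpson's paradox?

Finance: the skills-based format 5/35 = 14.3%, the hybrid format 10/44 = 22.7% → the hybrid format
Manufacturing: the skills-based format 15/27 = 55.6%, the hybrid format 20/28 = 71.4% → the hybrid format
Retail: the skills-based format 25/34 = 73.5%, the hybrid format 43/53 = 81.1% → the hybrid format
Media: the skills-based format 22/39 = 56.4%, the hybrid format 29/44 = 65.9% → the hybrid format
Overall: the skills-based format 67/135 = 49.6%, the hybrid format 102/169 = 60.4% → the hybrid format
The hybrid format wins overall and in every industry group — no reversal.

No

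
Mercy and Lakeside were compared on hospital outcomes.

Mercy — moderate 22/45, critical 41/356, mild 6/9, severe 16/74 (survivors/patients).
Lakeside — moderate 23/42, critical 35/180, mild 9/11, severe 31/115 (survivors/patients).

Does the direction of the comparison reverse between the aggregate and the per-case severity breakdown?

No

Moderate: Mercy 22/45 = 48.9%, Lakeside 23/42 = 54.8% → Lakeside
Critical: Mercy 41/356 = 11.5%, Lakeside 35/180 = 19.4% → Lakeside
Mild: Mercy 6/9 = 66.7%, Lakeside 9/11 = 81.8% → Lakeside
Severe: Mercy 16/74 = 21.6%, Lakeside 31/115 = 27.0% → Lakeside
Overall: Mercy 85/484 = 17.6%, Lakeside 98/348 = 28.2% → Lakeside
Lakeside wins overall and in every case group — no reversal.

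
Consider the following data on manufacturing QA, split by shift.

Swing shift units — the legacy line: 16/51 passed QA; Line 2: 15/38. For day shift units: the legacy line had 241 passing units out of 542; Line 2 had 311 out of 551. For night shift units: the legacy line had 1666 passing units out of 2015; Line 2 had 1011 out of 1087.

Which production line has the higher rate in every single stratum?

Swing shift: the legacy line 16/51 = 31.4%, Line 2 15/38 = 39.5% → Line 2
Day shift: the legacy line 241/542 = 44.5%, Line 2 311/551 = 56.4% → Line 2
Night shift: the legacy line 1666/2015 = 82.7%, Line 2 1011/1087 = 93.0% → Line 2
Line 2 has the higher rate in all 3 groups.

Line 2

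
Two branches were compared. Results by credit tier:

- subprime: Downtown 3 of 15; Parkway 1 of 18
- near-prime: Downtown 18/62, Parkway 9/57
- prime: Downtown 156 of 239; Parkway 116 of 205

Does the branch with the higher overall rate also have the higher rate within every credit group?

Subprime: Downtown 3/15 = 20.0%, Parkway 1/18 = 5.6% → Downtown
Near-prime: Downtown 18/62 = 29.0%, Parkway 9/57 = 15.8% → Downtown
Prime: Downtown 156/239 = 65.3%, Parkway 116/205 = 56.6% → Downtown
Overall: Downtown 177/316 = 56.0%, Parkway 126/280 = 45.0% → Downtown
Downtown wins overall and in every credit group — no reversal.

Yes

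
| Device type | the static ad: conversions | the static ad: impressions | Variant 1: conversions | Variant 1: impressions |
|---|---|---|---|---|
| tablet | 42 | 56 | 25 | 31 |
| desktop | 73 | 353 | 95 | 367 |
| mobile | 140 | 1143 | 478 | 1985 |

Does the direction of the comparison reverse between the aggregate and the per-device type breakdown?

No

Tablet: the static ad 42/56 = 75.0%, Variant 1 25/31 = 80.6% → Variant 1
Desktop: the static ad 73/353 = 20.7%, Variant 1 95/367 = 25.9% → Variant 1
Mobile: the static ad 140/1143 = 12.2%, Variant 1 478/1985 = 24.1% → Variant 1
Overall: the static ad 255/1552 = 16.4%, Variant 1 598/2383 = 25.1% → Variant 1
Variant 1 wins overall and in every device group — no reversal.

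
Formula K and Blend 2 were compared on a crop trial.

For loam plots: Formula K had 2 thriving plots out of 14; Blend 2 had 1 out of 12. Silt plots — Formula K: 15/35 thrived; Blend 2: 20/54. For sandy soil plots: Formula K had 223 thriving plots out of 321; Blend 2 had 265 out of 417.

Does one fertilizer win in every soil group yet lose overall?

No

Loam: Formula K 2/14 = 14.3%, Blend 2 1/12 = 8.3% → Formula K
Silt: Formula K 15/35 = 42.9%, Blend 2 20/54 = 37.0% → Formula K
Sandy soil: Formula K 223/321 = 69.5%, Blend 2 265/417 = 63.5% → Formula K
Overall: Formula K 240/370 = 64.9%, Blend 2 286/483 = 59.2% → Formula K
Formula K wins overall and in every soil group — no reversal.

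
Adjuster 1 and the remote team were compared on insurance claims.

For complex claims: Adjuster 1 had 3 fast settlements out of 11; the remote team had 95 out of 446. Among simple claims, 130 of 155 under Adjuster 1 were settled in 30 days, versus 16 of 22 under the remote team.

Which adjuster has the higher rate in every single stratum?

Adjuster 1

Complex: Adjuster 1 3/11 = 27.3%, the remote team 95/446 = 21.3% → Adjuster 1
Simple: Adjuster 1 130/155 = 83.9%, the remote team 16/22 = 72.7% → Adjuster 1
Adjuster 1 has the higher rate in both groups.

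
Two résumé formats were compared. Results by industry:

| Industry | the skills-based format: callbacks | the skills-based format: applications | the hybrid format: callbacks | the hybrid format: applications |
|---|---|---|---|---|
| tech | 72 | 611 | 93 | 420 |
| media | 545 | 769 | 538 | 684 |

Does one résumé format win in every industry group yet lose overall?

Tech: the skills-based format 72/611 = 11.8%, the hybrid format 93/420 = 22.1% → the hybrid format
Media: the skills-based format 545/769 = 70.9%, the hybrid format 538/684 = 78.7% → the hybrid format
Overall: the skills-based format 617/1380 = 44.7%, the hybrid format 631/1104 = 57.2% → the hybrid format
The hybrid format wins overall and in every industry group — no reversal.

No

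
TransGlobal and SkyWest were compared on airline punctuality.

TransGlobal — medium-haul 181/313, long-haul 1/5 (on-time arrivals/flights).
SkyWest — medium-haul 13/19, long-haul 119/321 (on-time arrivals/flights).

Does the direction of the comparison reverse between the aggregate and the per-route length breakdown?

Medium-haul: TransGlobal 181/313 = 57.8%, SkyWest 13/19 = 68.4% → SkyWest
Long-haul: TransGlobal 1/5 = 20.0%, SkyWest 119/321 = 37.1% → SkyWest
Overall: TransGlobal 182/318 = 57.2%, SkyWest 132/340 = 38.8% → TransGlobal
SkyWest wins each route group but TransGlobal wins overall — the comparison reverses. SkyWest's flights skew toward long-haul, which has a lower base rate.

Yes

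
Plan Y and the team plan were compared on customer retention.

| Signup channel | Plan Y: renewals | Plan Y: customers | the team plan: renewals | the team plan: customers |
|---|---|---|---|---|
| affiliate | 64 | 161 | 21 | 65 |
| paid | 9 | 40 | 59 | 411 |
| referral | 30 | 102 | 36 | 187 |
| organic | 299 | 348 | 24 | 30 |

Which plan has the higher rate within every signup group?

Plan Y

Affiliate: Plan Y 64/161 = 39.8%, the team plan 21/65 = 32.3% → Plan Y
Paid: Plan Y 9/40 = 22.5%, the team plan 59/411 = 14.4% → Plan Y
Referral: Plan Y 30/102 = 29.4%, the team plan 36/187 = 19.3% → Plan Y
Organic: Plan Y 299/348 = 85.9%, the team plan 24/30 = 80.0% → Plan Y
Plan Y has the higher rate in all 4 groups.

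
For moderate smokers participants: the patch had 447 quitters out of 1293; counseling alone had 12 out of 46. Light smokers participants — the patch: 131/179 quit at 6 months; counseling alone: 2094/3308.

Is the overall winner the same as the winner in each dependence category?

No

Moderate smokers: the patch 447/1293 = 34.6%, counseling alone 12/46 = 26.1% → the patch
Light smokers: the patch 131/179 = 73.2%, counseling alone 2094/3308 = 63.3% → the patch
Overall: the patch 578/1472 = 39.3%, counseling alone 2106/3354 = 62.8% → counseling alone
The patch wins each dependence group but counseling alone wins overall — the comparison reverses. The patch's participants skew toward moderate smokers, which has a lower base rate.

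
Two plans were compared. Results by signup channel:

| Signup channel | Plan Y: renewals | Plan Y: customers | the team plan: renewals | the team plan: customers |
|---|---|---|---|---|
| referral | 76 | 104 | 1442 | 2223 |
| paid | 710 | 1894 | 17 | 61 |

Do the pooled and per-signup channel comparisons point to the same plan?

No

Referral: Plan Y 76/104 = 73.1%, the team plan 1442/2223 = 64.9% → Plan Y
Paid: Plan Y 710/1894 = 37.5%, the team plan 17/61 = 27.9% → Plan Y
Overall: Plan Y 786/1998 = 39.3%, the team plan 1459/2284 = 63.9% → the team plan
Plan Y wins each signup group but the team plan wins overall — the comparison reverses. Plan Y's customers skew toward paid, which has a lower base rate.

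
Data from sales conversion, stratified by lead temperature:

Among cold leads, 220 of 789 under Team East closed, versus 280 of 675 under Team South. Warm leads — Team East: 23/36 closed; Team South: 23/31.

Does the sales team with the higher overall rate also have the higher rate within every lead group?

Yes

Cold: Team East 220/789 = 27.9%, Team South 280/675 = 41.5% → Team South
Warm: Team East 23/36 = 63.9%, Team South 23/31 = 74.2% → Team South
Overall: Team East 243/825 = 29.5%, Team South 303/706 = 42.9% → Team South
Team South wins overall and in every lead group — no reversal.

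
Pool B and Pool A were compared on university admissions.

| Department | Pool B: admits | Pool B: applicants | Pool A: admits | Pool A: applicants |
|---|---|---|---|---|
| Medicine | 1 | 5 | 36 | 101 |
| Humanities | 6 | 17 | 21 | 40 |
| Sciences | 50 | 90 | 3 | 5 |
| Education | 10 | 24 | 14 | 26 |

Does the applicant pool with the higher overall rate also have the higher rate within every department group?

Medicine: Pool B 1/5 = 20.0%, Pool A 36/101 = 35.6% → Pool A
Humanities: Pool B 6/17 = 35.3%, Pool A 21/40 = 52.5% → Pool A
Sciences: Pool B 50/90 = 55.6%, Pool A 3/5 = 60.0% → Pool A
Education: Pool B 10/24 = 41.7%, Pool A 14/26 = 53.8% → Pool A
Overall: Pool B 67/136 = 49.3%, Pool A 74/172 = 43.0% → Pool B
Pool A wins each department group but Pool B wins overall — the comparison reverses. Pool A's applicants skew toward Medicine, which has a lower base rate.

No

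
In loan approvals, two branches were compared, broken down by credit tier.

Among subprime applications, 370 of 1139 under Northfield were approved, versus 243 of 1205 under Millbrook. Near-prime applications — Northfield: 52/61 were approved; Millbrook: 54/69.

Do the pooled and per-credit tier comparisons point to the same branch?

Yes

Subprime: Northfield 370/1139 = 32.5%, Millbrook 243/1205 = 20.2% → Northfield
Near-prime: Northfield 52/61 = 85.2%, Millbrook 54/69 = 78.3% → Northfield
Overall: Northfield 422/1200 = 35.2%, Millbrook 297/1274 = 23.3% → Northfield
Northfield wins overall and in every credit group — no reversal.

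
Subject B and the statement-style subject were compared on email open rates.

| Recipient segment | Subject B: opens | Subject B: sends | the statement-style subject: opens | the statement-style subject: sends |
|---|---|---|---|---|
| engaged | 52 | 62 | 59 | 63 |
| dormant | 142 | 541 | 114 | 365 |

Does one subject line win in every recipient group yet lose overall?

Engaged: Subject B 52/62 = 83.9%, the statement-style subject 59/63 = 93.7% → the statement-style subject
Dormant: Subject B 142/541 = 26.2%, the statement-style subject 114/365 = 31.2% → the statement-style subject
Overall: Subject B 194/603 = 32.2%, the statement-style subject 173/428 = 40.4% → the statement-style subject
The statement-style subject wins overall and in every recipient group — no reversal.

No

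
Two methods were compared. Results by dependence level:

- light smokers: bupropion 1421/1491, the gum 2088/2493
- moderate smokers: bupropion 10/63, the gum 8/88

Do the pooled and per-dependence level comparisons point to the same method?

Light smokers: bupropion 1421/1491 = 95.3%, the gum 2088/2493 = 83.8% → bupropion
Moderate smokers: bupropion 10/63 = 15.9%, the gum 8/88 = 9.1% → bupropion
Overall: bupropion 1431/1554 = 92.1%, the gum 2096/2581 = 81.2% → bupropion
Bupropion wins overall and in every dependence group — no reversal.

Yes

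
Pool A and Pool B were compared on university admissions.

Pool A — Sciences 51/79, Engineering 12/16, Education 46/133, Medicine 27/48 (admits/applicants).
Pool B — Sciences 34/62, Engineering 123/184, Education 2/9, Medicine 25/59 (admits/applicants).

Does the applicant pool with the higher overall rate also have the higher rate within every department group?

Sciences: Pool A 51/79 = 64.6%, Pool B 34/62 = 54.8% → Pool A
Engineering: Pool A 12/16 = 75.0%, Pool B 123/184 = 66.8% → Pool A
Education: Pool A 46/133 = 34.6%, Pool B 2/9 = 22.2% → Pool A
Medicine: Pool A 27/48 = 56.2%, Pool B 25/59 = 42.4% → Pool A
Overall: Pool A 136/276 = 49.3%, Pool B 184/314 = 58.6% → Pool B
Pool A wins each department group but Pool B wins overall — the comparison reverses. Pool A's applicants skew toward Education, which has a lower base rate.

No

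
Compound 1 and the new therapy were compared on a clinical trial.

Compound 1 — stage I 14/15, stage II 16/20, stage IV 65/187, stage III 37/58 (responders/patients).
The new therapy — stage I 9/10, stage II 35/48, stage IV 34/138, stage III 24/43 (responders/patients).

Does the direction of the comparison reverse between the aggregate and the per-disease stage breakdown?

No

Stage I: Compound 1 14/15 = 93.3%, the new therapy 9/10 = 90.0% → Compound 1
Stage II: Compound 1 16/20 = 80.0%, the new therapy 35/48 = 72.9% → Compound 1
Stage IV: Compound 1 65/187 = 34.8%, the new therapy 34/138 = 24.6% → Compound 1
Stage III: Compound 1 37/58 = 63.8%, the new therapy 24/43 = 55.8% → Compound 1
Overall: Compound 1 132/280 = 47.1%, the new therapy 102/239 = 42.7% → Compound 1
Compound 1 wins overall and in every disease group — no reversal.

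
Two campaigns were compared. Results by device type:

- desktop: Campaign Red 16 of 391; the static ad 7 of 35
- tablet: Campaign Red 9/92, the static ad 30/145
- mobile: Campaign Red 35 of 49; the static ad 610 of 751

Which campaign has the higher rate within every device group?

Desktop: Campaign Red 16/391 = 4.1%, the static ad 7/35 = 20.0% → the static ad
Tablet: Campaign Red 9/92 = 9.8%, the static ad 30/145 = 20.7% → the static ad
Mobile: Campaign Red 35/49 = 71.4%, the static ad 610/751 = 81.2% → the static ad
The static ad has the higher rate in all 3 groups.

the static ad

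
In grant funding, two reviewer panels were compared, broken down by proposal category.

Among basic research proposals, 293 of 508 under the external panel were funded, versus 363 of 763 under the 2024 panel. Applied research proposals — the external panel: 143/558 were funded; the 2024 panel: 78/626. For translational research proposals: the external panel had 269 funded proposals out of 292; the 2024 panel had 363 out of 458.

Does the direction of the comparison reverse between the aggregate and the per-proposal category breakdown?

Basic research: the external panel 293/508 = 57.7%, the 2024 panel 363/763 = 47.6% → the external panel
Applied research: the external panel 143/558 = 25.6%, the 2024 panel 78/626 = 12.5% → the external panel
Translational research: the external panel 269/292 = 92.1%, the 2024 panel 363/458 = 79.3% → the external panel
Overall: the external panel 705/1358 = 51.9%, the 2024 panel 804/1847 = 43.5% → the external panel
The external panel wins overall and in every proposal group — no reversal.

No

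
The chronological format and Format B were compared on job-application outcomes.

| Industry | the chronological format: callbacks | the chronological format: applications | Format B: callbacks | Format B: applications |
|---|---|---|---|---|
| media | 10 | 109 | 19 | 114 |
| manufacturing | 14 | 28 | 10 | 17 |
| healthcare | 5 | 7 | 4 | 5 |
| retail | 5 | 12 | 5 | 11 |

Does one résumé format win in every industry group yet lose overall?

Media: the chronological format 10/109 = 9.2%, Format B 19/114 = 16.7% → Format B
Manufacturing: the chronological format 14/28 = 50.0%, Format B 10/17 = 58.8% → Format B
Healthcare: the chronological format 5/7 = 71.4%, Format B 4/5 = 80.0% → Format B
Retail: the chronological format 5/12 = 41.7%, Format B 5/11 = 45.5% → Format B
Overall: the chronological format 34/156 = 21.8%, Format B 38/147 = 25.9% → Format B
Format B wins overall and in every industry group — no reversal.

No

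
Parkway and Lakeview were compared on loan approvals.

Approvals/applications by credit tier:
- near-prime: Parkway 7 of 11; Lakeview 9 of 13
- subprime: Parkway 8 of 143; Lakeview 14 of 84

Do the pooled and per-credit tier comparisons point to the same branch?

Near-prime: Parkway 7/11 = 63.6%, Lakeview 9/13 = 69.2% → Lakeview
Subprime: Parkway 8/143 = 5.6%, Lakeview 14/84 = 16.7% → Lakeview
Overall: Parkway 15/154 = 9.7%, Lakeview 23/97 = 23.7% → Lakeview
Lakeview wins overall and in every credit group — no reversal.

Yes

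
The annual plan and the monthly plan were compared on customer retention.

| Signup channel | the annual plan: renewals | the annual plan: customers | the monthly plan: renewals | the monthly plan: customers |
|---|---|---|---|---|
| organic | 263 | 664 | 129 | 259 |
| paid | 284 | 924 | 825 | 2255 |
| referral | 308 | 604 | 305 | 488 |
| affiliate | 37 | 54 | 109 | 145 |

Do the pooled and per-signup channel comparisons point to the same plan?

Yes

Organic: the annual plan 263/664 = 39.6%, the monthly plan 129/259 = 49.8% → the monthly plan
Paid: the annual plan 284/924 = 30.7%, the monthly plan 825/2255 = 36.6% → the monthly plan
Referral: the annual plan 308/604 = 51.0%, the monthly plan 305/488 = 62.5% → the monthly plan
Affiliate: the annual plan 37/54 = 68.5%, the monthly plan 109/145 = 75.2% → the monthly plan
Overall: the annual plan 892/2246 = 39.7%, the monthly plan 1368/3147 = 43.5% → the monthly plan
The monthly plan wins overall and in every signup group — no reversal.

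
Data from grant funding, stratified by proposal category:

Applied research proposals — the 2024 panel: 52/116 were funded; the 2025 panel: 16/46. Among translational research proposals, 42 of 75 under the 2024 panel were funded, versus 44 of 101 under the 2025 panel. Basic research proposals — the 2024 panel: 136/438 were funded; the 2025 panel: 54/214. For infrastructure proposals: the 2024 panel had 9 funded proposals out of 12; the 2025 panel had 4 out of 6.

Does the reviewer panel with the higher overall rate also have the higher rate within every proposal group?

Applied research: the 2024 panel 52/116 = 44.8%, the 2025 panel 16/46 = 34.8% → the 2024 panel
Translational research: the 2024 panel 42/75 = 56.0%, the 2025 panel 44/101 = 43.6% → the 2024 panel
Basic research: the 2024 panel 136/438 = 31.1%, the 2025 panel 54/214 = 25.2% → the 2024 panel
Infrastructure: the 2024 panel 9/12 = 75.0%, the 2025 panel 4/6 = 66.7% → the 2024 panel
Overall: the 2024 panel 239/641 = 37.3%, the 2025 panel 118/367 = 32.2% → the 2024 panel
The 2024 panel wins overall and in every proposal group — no reversal.

Yes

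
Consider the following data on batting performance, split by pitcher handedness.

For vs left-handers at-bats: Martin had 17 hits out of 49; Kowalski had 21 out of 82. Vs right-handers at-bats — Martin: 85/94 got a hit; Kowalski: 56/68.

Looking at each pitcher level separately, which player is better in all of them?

Vs left-handers: Martin 17/49 = 34.7%, Kowalski 21/82 = 25.6% → Martin
Vs right-handers: Martin 85/94 = 90.4%, Kowalski 56/68 = 82.4% → Martin
Martin has the higher rate in both groups.

Martin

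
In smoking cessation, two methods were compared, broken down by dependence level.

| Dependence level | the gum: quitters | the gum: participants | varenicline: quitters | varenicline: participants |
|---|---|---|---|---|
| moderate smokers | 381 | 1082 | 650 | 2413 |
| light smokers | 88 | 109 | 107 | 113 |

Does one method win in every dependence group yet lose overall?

Moderate smokers: the gum 381/1082 = 35.2%, varenicline 650/2413 = 26.9% → the gum
Light smokers: the gum 88/109 = 80.7%, varenicline 107/113 = 94.7% → varenicline
Overall: the gum 469/1191 = 39.4%, varenicline 757/2526 = 30.0% → the gum
Neither sweeps: the gum wins 1 of 2 groups, varenicline wins 1. The gum wins overall but not every group — no Simpson reversal.

No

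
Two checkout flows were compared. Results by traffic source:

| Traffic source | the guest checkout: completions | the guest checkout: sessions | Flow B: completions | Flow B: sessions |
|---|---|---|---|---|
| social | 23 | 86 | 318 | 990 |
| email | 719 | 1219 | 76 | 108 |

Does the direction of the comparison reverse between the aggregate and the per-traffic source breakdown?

Yes

Social: the guest checkout 23/86 = 26.7%, Flow B 318/990 = 32.1% → Flow B
Email: the guest checkout 719/1219 = 59.0%, Flow B 76/108 = 70.4% → Flow B
Overall: the guest checkout 742/1305 = 56.9%, Flow B 394/1098 = 35.9% → the guest checkout
Flow B wins each traffic group but the guest checkout wins overall — the comparison reverses. Flow B's sessions skew toward social, which has a lower base rate.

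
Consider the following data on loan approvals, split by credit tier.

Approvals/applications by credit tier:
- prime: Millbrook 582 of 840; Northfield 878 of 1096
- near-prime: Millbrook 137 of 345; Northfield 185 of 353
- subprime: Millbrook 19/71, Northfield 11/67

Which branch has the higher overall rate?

Northfield

Prime: Millbrook 582/840 = 69.3%, Northfield 878/1096 = 80.1% → Northfield
Near-prime: Millbrook 137/345 = 39.7%, Northfield 185/353 = 52.4% → Northfield
Subprime: Millbrook 19/71 = 26.8%, Northfield 11/67 = 16.4% → Millbrook
Overall: Millbrook 738/1256 = 58.8%, Northfield 1074/1516 = 70.8% → Northfield
(Neither sweeps every credit group, but Northfield has the higher pooled rate.)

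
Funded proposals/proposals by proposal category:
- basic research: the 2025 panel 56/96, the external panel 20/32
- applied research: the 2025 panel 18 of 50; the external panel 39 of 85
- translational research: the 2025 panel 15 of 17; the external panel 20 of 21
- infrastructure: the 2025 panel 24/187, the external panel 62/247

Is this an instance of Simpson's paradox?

No

Basic research: the 2025 panel 56/96 = 58.3%, the external panel 20/32 = 62.5% → the external panel
Applied research: the 2025 panel 18/50 = 36.0%, the external panel 39/85 = 45.9% → the external panel
Translational research: the 2025 panel 15/17 = 88.2%, the external panel 20/21 = 95.2% → the external panel
Infrastructure: the 2025 panel 24/187 = 12.8%, the external panel 62/247 = 25.1% → the external panel
Overall: the 2025 panel 113/350 = 32.3%, the external panel 141/385 = 36.6% → the external panel
The external panel wins overall and in every proposal group — no reversal.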